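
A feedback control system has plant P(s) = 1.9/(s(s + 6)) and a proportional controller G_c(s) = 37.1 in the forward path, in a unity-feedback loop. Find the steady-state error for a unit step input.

The open loop G_c(s)P(s) has a pole at the origin (type 1), so the static position error constant is infinite and e_ss = 1/(1+∞) = 0.

0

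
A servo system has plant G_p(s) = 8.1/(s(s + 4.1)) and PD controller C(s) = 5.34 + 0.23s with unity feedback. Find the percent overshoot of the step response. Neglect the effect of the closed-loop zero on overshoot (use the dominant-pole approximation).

20.2%

Forward path: (5.34 + 0.23s)·8.1/(s(s+4.1)). The closed-loop characteristic equation is s² + (4.1 + 8.1·0.23)s + 8.1·5.34 = 0.
That is s² + 5.963s + 43.25 = 0, so ω_n = 6.577 rad/s and ζ = 5.963/(2·6.577) = 0.4533.
%OS = 100·exp(−πζ/√(1−ζ²)) = 20.2%.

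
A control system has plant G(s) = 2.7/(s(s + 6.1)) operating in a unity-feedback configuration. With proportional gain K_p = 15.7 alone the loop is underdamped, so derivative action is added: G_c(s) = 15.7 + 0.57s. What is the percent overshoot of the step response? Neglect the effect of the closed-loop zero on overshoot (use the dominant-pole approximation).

Forward path: (15.7 + 0.57s)·2.7/(s(s+6.1)). The closed-loop characteristic equation is s² + (6.1 + 2.7·0.57)s + 2.7·15.7 = 0.
That is s² + 7.639s + 42.39 = 0, so ω_n = 6.511 rad/s and ζ = 7.639/(2·6.511) = 0.5866.
%OS = 100·exp(−πζ/√(1−ζ²)) = 10.3%.

10.3%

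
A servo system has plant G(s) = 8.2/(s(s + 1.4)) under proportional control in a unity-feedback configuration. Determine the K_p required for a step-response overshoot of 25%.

From %OS = 100·exp(−πζ/√(1−ζ²)) = 25%, ζ = −ln(0.25)/√(π²+ln²(0.25)) = 0.4037.
Characteristic equation s² + 1.4s + 8.2K_p = 0 gives ζ = 1.4/(2√(8.2K_p)).
Setting ζ = 0.4037: √(8.2K_p) = 1.4/(2·0.4037) = 1.734, so K_p = 3.006/8.2 = 0.367.

K_p = 0.367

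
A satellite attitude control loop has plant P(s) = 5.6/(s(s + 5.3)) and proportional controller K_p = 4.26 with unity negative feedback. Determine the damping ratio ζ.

With unity feedback the closed-loop characteristic equation is s² + 5.3s + 4.26·5.6 = s² + 5.3s + 23.86 = 0.
So ω_n² = 23.86 ⇒ ω_n = 4.884 rad/s, and ζ = 5.3/(2ω_n) = 0.543.

ζ = 0.543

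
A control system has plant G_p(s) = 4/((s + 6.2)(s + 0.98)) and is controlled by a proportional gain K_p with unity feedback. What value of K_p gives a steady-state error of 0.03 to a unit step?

The loop is type 0, so e_ss(step) = 1/(1 + K_pos) with K_pos = K_p·G_p(0).
G_p(0) = 0.6583. Require 1/(1 + K_p·0.6583) = 0.03, so 1 + 0.6583·K_p = 33.33.
K_p = (33.33 − 1)/0.6583 = 49.1.

K_p = 49.1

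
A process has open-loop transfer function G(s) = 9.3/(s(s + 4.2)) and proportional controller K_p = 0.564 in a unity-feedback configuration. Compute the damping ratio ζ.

With unity feedback the closed-loop characteristic equation is s² + 4.2s + 0.564·9.3 = s² + 4.2s + 5.245 = 0.
Matching s² + 2ζω_n s + ω_n²: ω_n = √5.245 = 2.29 rad/s and 2ζω_n = 4.2, so ζ = 4.2/(2·2.29) = 0.917.

ζ = 0.917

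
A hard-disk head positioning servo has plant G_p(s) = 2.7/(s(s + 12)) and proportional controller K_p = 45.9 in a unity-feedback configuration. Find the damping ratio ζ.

ζ = 0.539

With unity feedback the closed-loop characteristic equation is s² + 12s + 45.9·2.7 = s² + 12s + 123.9 = 0.
Matching s² + 2ζω_n s + ω_n²: ω_n = √123.9 = 11.13 rad/s and 2ζω_n = 12, so ζ = 12/(2·11.13) = 0.539.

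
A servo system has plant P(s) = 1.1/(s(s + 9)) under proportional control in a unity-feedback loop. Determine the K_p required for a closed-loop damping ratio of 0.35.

K_p = 150

Closed-loop characteristic equation: s² + 9s + K_p·1.1 = 0.
So ω_n = √(1.1K_p) and 2ζω_n = 9, giving ζ = 9/(2√(1.1K_p)).
Setting ζ = 0.35: √(1.1K_p) = 9/(2·0.35) = 12.86, so K_p = 165.3/1.1 = 150.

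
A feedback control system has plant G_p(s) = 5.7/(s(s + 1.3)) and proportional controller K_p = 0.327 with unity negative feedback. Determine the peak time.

T_p = 2.62 s

Closed-loop characteristic equation: s² + 1.3s + 1.864 = 0, so ω_n = 1.365 rad/s and ζ = 1.3/(2·1.365) = 0.4761.
Damped frequency ω_d = ω_n√(1−ζ²) = 1.201 rad/s, so peak time T_p = π/ω_d = 2.62 s.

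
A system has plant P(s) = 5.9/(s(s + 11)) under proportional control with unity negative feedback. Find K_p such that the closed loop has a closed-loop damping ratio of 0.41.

Closed-loop characteristic equation: s² + 11s + K_p·5.9 = 0.
So ω_n = √(5.9K_p) and 2ζω_n = 11, giving ζ = 11/(2√(5.9K_p)).
Setting ζ = 0.41: √(5.9K_p) = 11/(2·0.41) = 13.41, so K_p = 180/5.9 = 30.5.

K_p = 30.5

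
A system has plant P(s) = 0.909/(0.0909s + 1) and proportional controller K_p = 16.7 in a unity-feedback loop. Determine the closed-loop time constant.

Closed loop: T(s) = K_p·P/(1+K_p·P) = 15.18/(0.0909s + 1 + 15.18), with pole at s = −(1 + 15.18)/0.0909 = −178.
Closed-loop time constant τ = 1/178 = 0.00562 s.

τ = 0.00562 s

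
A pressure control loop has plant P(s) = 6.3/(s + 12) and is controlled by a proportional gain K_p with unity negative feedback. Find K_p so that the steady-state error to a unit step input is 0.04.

For a type-0 loop with proportional control, e_ss = 1/(1 + K_p·P(0)).
P(0) = 0.525. Require 1/(1 + K_p·0.525) = 0.04, so 1 + 0.525·K_p = 25.
K_p = (25 − 1)/0.525 = 45.7.

K_p = 45.7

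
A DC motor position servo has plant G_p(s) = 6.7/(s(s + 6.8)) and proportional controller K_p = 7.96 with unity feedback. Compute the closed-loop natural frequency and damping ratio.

ω_n = 7.3 rad/s, ζ = 0.466

With unity feedback the closed-loop characteristic equation is s² + 6.8s + 7.96·6.7 = s² + 6.8s + 53.33 = 0.
So ω_n² = 53.33 ⇒ ω_n = 7.303 rad/s, and ζ = 6.8/(2ω_n) = 0.466.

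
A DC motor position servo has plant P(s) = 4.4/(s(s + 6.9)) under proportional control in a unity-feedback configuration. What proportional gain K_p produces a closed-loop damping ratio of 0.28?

Closed-loop characteristic equation: s² + 6.9s + K_p·4.4 = 0.
So ω_n = √(4.4K_p) and 2ζω_n = 6.9, giving ζ = 6.9/(2√(4.4K_p)).
Setting ζ = 0.28: √(4.4K_p) = 6.9/(2·0.28) = 12.32, so K_p = 151.8/4.4 = 34.5.

K_p = 34.5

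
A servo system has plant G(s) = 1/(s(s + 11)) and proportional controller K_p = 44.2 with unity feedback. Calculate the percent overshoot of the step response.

Closed-loop characteristic equation: s² + 11s + 44.2 = 0, so ω_n = 6.648 rad/s and ζ = 11/(2·6.648) = 0.8273.
%OS = 100·exp(−πζ/√(1−ζ²)) = 100·exp(−π·0.8273/√0.3156) = 0.979%.

0.979%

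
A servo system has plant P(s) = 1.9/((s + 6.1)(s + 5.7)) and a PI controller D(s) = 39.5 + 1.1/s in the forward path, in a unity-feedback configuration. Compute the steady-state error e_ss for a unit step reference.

The open loop D(s)P(s) has a pole at the origin (type 1), so the static position error constant is infinite and e_ss = 1/(1+∞) = 0.

0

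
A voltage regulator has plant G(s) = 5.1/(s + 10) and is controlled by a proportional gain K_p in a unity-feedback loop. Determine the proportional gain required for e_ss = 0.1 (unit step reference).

K_p = 17.6

Steady-state error for a unit step on this type-0 loop is 1/(1 + K_p·G(0)).
G(0) = 0.51. Require 1/(1 + K_p·0.51) = 0.1, so 1 + 0.51·K_p = 10.
K_p = (10 − 1)/0.51 = 17.6.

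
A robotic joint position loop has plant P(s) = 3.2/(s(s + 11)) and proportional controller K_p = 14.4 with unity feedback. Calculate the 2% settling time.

Closed-loop characteristic equation: s² + 11s + 46.08 = 0, so ω_n = 6.788 rad/s and ζ = 11/(2·6.788) = 0.8102.
2% settling time T_s ≈ 4/(ζω_n) = 4/5.5 = 0.727 s.

T_s ≈ 0.727 s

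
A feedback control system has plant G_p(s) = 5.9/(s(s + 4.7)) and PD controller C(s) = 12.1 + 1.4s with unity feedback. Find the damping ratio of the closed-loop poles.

Forward path: (12.1 + 1.4s)·5.9/(s(s+4.7)). The closed-loop characteristic equation is s² + (4.7 + 5.9·1.4)s + 5.9·12.1 = 0.
That is s² + 12.96s + 71.39 = 0, so ω_n = 8.449 rad/s and ζ = 12.96/(2·8.449) = 0.7669.

ζ = 0.767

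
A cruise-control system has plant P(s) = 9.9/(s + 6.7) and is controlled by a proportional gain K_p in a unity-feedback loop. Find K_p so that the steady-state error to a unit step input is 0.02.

K_p = 33.2

The loop is type 0, so e_ss(step) = 1/(1 + K_pos) with K_pos = K_p·P(0).
P(0) = 1.478. Require 1/(1 + K_p·1.478) = 0.02, so 1 + 1.478·K_p = 50.
K_p = (50 − 1)/1.478 = 33.2.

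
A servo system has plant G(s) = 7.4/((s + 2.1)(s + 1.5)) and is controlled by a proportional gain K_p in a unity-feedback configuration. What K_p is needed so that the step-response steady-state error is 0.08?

K_p = 4.9

The loop is type 0, so e_ss(step) = 1/(1 + K_pos) with K_pos = K_p·G(0).
G(0) = 2.349. Require 1/(1 + K_p·2.349) = 0.08, so 1 + 2.349·K_p = 12.5.
K_p = (12.5 − 1)/2.349 = 4.9.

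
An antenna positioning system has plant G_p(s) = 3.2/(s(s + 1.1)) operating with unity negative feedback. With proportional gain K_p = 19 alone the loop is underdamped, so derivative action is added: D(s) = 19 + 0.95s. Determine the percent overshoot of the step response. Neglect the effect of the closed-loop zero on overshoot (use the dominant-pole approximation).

Forward path: (19 + 0.95s)·3.2/(s(s+1.1)). The closed-loop characteristic equation is s² + (1.1 + 3.2·0.95)s + 3.2·19 = 0.
That is s² + 4.14s + 60.8 = 0, so ω_n = 7.797 rad/s and ζ = 4.14/(2·7.797) = 0.2655.
%OS = 100·exp(−πζ/√(1−ζ²)) = 42.1%.

42.1%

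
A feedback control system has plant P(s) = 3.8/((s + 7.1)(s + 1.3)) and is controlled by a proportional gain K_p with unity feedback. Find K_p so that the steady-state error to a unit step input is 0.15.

The loop is type 0, so e_ss(step) = 1/(1 + K_pos) with K_pos = K_p·P(0).
P(0) = 0.4117. Require 1/(1 + K_p·0.4117) = 0.15, so 1 + 0.4117·K_p = 6.667.
K_p = (6.667 − 1)/0.4117 = 13.8.

K_p = 13.8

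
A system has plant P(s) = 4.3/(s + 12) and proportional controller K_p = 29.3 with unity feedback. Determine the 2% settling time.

T_s ≈ 0.029 s

Closed-loop transfer function: T(s) = K_p·P(s)/(1 + K_p·P(s)) = 126/(s + 12 + 126) = 126/(s + 138).
Time constant τ = 1/138 = 0.007247 s, so the 2% settling time is about 4τ = 0.029 s.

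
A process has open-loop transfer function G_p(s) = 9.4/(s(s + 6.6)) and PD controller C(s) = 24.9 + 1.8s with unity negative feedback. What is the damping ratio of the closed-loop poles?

ζ = 0.769

Forward path: (24.9 + 1.8s)·9.4/(s(s+6.6)). The closed-loop characteristic equation is s² + (6.6 + 9.4·1.8)s + 9.4·24.9 = 0.
That is s² + 23.52s + 234.1 = 0, so ω_n = 15.3 rad/s and ζ = 23.52/(2·15.3) = 0.7687.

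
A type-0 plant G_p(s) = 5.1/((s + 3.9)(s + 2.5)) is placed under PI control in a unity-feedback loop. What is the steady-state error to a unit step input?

0

The PI controller's integrator makes the forward path type 1, so e_ss to a step is zero.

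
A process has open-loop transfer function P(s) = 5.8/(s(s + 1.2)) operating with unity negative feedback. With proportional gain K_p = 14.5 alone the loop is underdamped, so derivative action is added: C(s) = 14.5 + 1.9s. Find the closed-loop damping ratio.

Forward path: (14.5 + 1.9s)·5.8/(s(s+1.2)). The closed-loop characteristic equation is s² + (1.2 + 5.8·1.9)s + 5.8·14.5 = 0.
That is s² + 12.22s + 84.1 = 0, so ω_n = 9.171 rad/s and ζ = 12.22/(2·9.171) = 0.6663.

ζ = 0.666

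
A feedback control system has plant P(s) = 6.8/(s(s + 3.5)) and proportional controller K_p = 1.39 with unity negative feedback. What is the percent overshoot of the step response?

11.4%

Closed-loop characteristic equation: s² + 3.5s + 9.452 = 0, so ω_n = 3.074 rad/s and ζ = 3.5/(2·3.074) = 0.5692.
%OS = 100·exp(−πζ/√(1−ζ²)) = 100·exp(−π·0.5692/√0.676) = 11.4%.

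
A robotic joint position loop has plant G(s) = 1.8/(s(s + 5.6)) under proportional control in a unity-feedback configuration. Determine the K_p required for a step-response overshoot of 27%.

K_p = 29.4

From %OS = 100·exp(−πζ/√(1−ζ²)) = 27%, ζ = −ln(0.27)/√(π²+ln²(0.27)) = 0.3847.
Characteristic equation s² + 5.6s + 1.8K_p = 0 gives ζ = 5.6/(2√(1.8K_p)).
Setting ζ = 0.3847: √(1.8K_p) = 5.6/(2·0.3847) = 7.278, so K_p = 52.98/1.8 = 29.4.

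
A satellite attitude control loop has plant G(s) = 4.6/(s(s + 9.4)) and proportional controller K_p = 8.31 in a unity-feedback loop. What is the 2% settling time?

T_s ≈ 0.851 s

Closed-loop characteristic equation: s² + 9.4s + 38.23 = 0, so ω_n = 6.183 rad/s and ζ = 9.4/(2·6.183) = 0.7602.
2% settling time T_s ≈ 4/(ζω_n) = 4/4.7 = 0.851 s.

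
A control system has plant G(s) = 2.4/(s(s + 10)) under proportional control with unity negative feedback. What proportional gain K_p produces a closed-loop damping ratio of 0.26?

Closed-loop characteristic equation: s² + 10s + K_p·2.4 = 0.
So ω_n = √(2.4K_p) and 2ζω_n = 10, giving ζ = 10/(2√(2.4K_p)).
Setting ζ = 0.26: √(2.4K_p) = 10/(2·0.26) = 19.23, so K_p = 369.8/2.4 = 154.

K_p = 154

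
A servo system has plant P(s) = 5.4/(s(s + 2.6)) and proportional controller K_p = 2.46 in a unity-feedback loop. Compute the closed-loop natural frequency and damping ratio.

With unity feedback the closed-loop characteristic equation is s² + 2.6s + 2.46·5.4 = s² + 2.6s + 13.28 = 0.
So ω_n² = 13.28 ⇒ ω_n = 3.645 rad/s, and ζ = 2.6/(2ω_n) = 0.357.

ω_n = 3.64 rad/s, ζ = 0.357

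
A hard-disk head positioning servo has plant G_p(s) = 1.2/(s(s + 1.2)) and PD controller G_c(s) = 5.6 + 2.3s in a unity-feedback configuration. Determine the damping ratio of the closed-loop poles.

ζ = 0.764

Forward path: (5.6 + 2.3s)·1.2/(s(s+1.2)). The closed-loop characteristic equation is s² + (1.2 + 1.2·2.3)s + 1.2·5.6 = 0.
That is s² + 3.96s + 6.72 = 0, so ω_n = 2.592 rad/s and ζ = 3.96/(2·2.592) = 0.7638.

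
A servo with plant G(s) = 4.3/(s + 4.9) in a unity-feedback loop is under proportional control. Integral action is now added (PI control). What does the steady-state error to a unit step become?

Adding integral action puts a pole at s = 0 in the forward path, raising the system type to 1; a type-1 loop has zero steady-state error to a step.

0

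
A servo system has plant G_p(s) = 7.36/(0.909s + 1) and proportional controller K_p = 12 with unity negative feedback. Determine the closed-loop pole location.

Closed loop: T(s) = K_p·G_p/(1+K_p·G_p) = 88.32/(0.909s + 1 + 88.32), with pole at s = −(1 + 88.32)/0.909 = −98.26.

s = -98.26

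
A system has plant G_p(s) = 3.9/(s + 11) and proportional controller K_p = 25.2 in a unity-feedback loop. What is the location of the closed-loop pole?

s = -109.3

Closed-loop transfer function: T(s) = K_p·G_p(s)/(1 + K_p·G_p(s)) = 98.28/(s + 11 + 98.28) = 98.28/(s + 109.3).
The closed-loop pole is at s = −109.3.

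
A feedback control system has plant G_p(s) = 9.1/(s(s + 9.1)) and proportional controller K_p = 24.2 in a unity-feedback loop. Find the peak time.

Closed-loop characteristic equation: s² + 9.1s + 220.2 = 0, so ω_n = 14.84 rad/s and ζ = 9.1/(2·14.84) = 0.3066.
Damped frequency ω_d = ω_n√(1−ζ²) = 14.13 rad/s, so peak time T_p = π/ω_d = 0.222 s.

T_p = 0.222 s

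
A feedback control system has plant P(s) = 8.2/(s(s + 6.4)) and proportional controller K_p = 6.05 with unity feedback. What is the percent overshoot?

The closed-loop denominator s² + 6.4s + 49.61 gives ω_n = √49.61 = 7.043 and ζ = 6.4/(2ω_n) = 0.4543.
%OS = 100·exp(−πζ/√(1−ζ²)) = 100·exp(−π·0.4543/√0.7936) = 20.1%.

20.1%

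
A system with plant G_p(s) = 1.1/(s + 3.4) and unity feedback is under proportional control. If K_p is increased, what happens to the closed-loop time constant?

decrease

Closed-loop pole is at s = −(3.4+K_p·1.1); larger K_p moves it further left, so τ = 1/(3.4+K_p·1.1) decreases.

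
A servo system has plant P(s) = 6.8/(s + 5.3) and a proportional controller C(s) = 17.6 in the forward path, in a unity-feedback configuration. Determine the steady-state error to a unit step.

0.0424

The loop is type 0. Static position error constant K_pos = C(0)·P(0) = 17.6·1.283 = 22.58.
Steady-state error to a unit step: e_ss = 1/(1+K_pos) = 1/23.58 = 0.0424.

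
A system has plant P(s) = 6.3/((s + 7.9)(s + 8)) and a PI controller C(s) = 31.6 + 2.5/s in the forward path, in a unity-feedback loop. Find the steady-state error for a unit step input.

The open loop C(s)P(s) has a pole at the origin (type 1), so the static position error constant is infinite and e_ss = 1/(1+∞) = 0.

0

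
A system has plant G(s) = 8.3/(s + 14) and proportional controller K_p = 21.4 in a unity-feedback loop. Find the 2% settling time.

Closed-loop transfer function: T(s) = K_p·G(s)/(1 + K_p·G(s)) = 177.6/(s + 14 + 177.6) = 177.6/(s + 191.6).
Time constant τ = 1/191.6 = 0.005219 s, so the 2% settling time is about 4τ = 0.0209 s.

T_s ≈ 0.0209 s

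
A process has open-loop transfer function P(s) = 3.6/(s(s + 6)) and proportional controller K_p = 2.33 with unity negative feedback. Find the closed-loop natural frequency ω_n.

With unity feedback the closed-loop characteristic equation is s² + 6s + 2.33·3.6 = s² + 6s + 8.388 = 0.
Matching s² + 2ζω_n s + ω_n²: ω_n = √8.388 = 2.896 rad/s and 2ζω_n = 6, so ζ = 6/(2·2.896) = 1.04.

ω_n = 2.9 rad/s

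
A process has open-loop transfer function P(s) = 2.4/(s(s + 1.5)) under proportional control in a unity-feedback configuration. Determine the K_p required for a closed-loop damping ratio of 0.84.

K_p = 0.332

Closed-loop characteristic equation: s² + 1.5s + K_p·2.4 = 0.
So ω_n = √(2.4K_p) and 2ζω_n = 1.5, giving ζ = 1.5/(2√(2.4K_p)).
Setting ζ = 0.84: √(2.4K_p) = 1.5/(2·0.84) = 0.8929, so K_p = 0.7972/2.4 = 0.332.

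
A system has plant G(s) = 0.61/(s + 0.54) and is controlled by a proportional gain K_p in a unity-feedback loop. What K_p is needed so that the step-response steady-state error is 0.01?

Steady-state error for a unit step on this type-0 loop is 1/(1 + K_p·G(0)).
G(0) = 1.13. Require 1/(1 + K_p·1.13) = 0.01, so 1 + 1.13·K_p = 100.
K_p = (100 − 1)/1.13 = 87.6.

K_p = 87.6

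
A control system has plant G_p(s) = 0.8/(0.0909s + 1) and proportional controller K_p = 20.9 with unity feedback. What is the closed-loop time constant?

Closed loop: T(s) = K_p·G_p/(1+K_p·G_p) = 16.72/(0.0909s + 1 + 16.72), with pole at s = −(1 + 16.72)/0.0909 = −194.9.
Closed-loop time constant τ = 1/194.9 = 0.00513 s.

τ = 0.00513 s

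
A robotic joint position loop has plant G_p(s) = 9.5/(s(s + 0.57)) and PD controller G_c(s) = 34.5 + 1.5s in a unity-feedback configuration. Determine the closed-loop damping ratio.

ζ = 0.409

Forward path: (34.5 + 1.5s)·9.5/(s(s+0.57)). The closed-loop characteristic equation is s² + (0.57 + 9.5·1.5)s + 9.5·34.5 = 0.
That is s² + 14.82s + 327.8 = 0, so ω_n = 18.1 rad/s and ζ = 14.82/(2·18.1) = 0.4093.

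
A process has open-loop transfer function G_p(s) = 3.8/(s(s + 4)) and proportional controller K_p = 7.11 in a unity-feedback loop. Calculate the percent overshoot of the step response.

27%

From 1 + K_pG_p(s) = 0: s² + 4s + 27.02 = 0 ⇒ ω_n = 5.198, ζ = 0.3848.
%OS = 100·exp(−πζ/√(1−ζ²)) = 100·exp(−π·0.3848/√0.852) = 27%.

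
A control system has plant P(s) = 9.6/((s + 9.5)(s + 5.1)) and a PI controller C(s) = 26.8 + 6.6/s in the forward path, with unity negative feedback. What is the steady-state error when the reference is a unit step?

The open loop C(s)P(s) has a pole at the origin (type 1), so the static position error constant is infinite and e_ss = 1/(1+∞) = 0.

0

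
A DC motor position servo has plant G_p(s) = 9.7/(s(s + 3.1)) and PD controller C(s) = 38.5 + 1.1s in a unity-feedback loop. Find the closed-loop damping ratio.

Forward path: (38.5 + 1.1s)·9.7/(s(s+3.1)). The closed-loop characteristic equation is s² + (3.1 + 9.7·1.1)s + 9.7·38.5 = 0.
That is s² + 13.77s + 373.4 = 0, so ω_n = 19.32 rad/s and ζ = 13.77/(2·19.32) = 0.3563.

ζ = 0.356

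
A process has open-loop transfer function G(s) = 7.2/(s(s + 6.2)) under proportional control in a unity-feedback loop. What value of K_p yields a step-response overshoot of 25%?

K_p = 8.19

From %OS = 100·exp(−πζ/√(1−ζ²)) = 25%, ζ = −ln(0.25)/√(π²+ln²(0.25)) = 0.4037.
Characteristic equation s² + 6.2s + 7.2K_p = 0 gives ζ = 6.2/(2√(7.2K_p)).
Setting ζ = 0.4037: √(7.2K_p) = 6.2/(2·0.4037) = 7.679, so K_p = 58.96/7.2 = 8.19.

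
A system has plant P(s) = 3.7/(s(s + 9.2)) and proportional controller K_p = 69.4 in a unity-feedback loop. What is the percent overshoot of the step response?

From 1 + K_pP(s) = 0: s² + 9.2s + 256.8 = 0 ⇒ ω_n = 16.02, ζ = 0.2871.
%OS = 100·exp(−πζ/√(1−ζ²)) = 100·exp(−π·0.2871/√0.9176) = 39%.

39%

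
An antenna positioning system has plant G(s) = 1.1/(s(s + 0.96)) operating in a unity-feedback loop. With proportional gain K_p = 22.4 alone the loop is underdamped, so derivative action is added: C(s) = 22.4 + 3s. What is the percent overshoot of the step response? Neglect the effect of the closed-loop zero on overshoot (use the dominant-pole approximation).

Forward path: (22.4 + 3s)·1.1/(s(s+0.96)). The closed-loop characteristic equation is s² + (0.96 + 1.1·3)s + 1.1·22.4 = 0.
That is s² + 4.26s + 24.64 = 0, so ω_n = 4.964 rad/s and ζ = 4.26/(2·4.964) = 0.4291.
%OS = 100·exp(−πζ/√(1−ζ²)) = 22.5%.

22.5%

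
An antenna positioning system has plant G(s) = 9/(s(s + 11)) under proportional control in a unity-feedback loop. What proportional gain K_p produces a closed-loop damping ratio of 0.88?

Closed-loop characteristic equation: s² + 11s + K_p·9 = 0.
So ω_n = √(9K_p) and 2ζω_n = 11, giving ζ = 11/(2√(9K_p)).
Setting ζ = 0.88: √(9K_p) = 11/(2·0.88) = 6.25, so K_p = 39.06/9 = 4.34.

K_p = 4.34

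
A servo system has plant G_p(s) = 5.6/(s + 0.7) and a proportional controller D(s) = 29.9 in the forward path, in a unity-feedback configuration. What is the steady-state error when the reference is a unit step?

0.00416

The loop is type 0. Static position error constant K_pos = D(0)·G_p(0) = 29.9·8 = 239.2.
Steady-state error to a unit step: e_ss = 1/(1+K_pos) = 1/240.2 = 0.00416.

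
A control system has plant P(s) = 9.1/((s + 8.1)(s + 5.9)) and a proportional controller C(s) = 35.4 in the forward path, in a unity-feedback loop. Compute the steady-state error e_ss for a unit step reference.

The loop is type 0. Static position error constant K_pos = C(0)·P(0) = 35.4·0.1904 = 6.741.
Steady-state error to a unit step: e_ss = 1/(1+K_pos) = 1/7.741 = 0.129.

0.129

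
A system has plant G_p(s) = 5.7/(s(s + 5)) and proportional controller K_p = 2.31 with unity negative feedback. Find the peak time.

Closed-loop characteristic equation: s² + 5s + 13.17 = 0, so ω_n = 3.629 rad/s and ζ = 5/(2·3.629) = 0.689.
Damped frequency ω_d = ω_n√(1−ζ²) = 2.63 rad/s, so peak time T_p = π/ω_d = 1.19 s.

T_p = 1.19 s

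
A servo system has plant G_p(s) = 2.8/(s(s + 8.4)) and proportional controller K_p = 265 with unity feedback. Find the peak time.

T_p = 0.117 s

From 1 + K_pG_p(s) = 0: s² + 8.4s + 742 = 0 ⇒ ω_n = 27.24, ζ = 0.1542.
Damped frequency ω_d = ω_n√(1−ζ²) = 26.91 rad/s, so peak time T_p = π/ω_d = 0.117 s.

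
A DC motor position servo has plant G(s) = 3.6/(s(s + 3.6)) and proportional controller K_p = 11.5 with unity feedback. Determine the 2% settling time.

T_s ≈ 2.22 s

From 1 + K_pG(s) = 0: s² + 3.6s + 41.4 = 0 ⇒ ω_n = 6.434, ζ = 0.2798.
2% settling time T_s ≈ 4/(ζω_n) = 4/1.8 = 2.22 s.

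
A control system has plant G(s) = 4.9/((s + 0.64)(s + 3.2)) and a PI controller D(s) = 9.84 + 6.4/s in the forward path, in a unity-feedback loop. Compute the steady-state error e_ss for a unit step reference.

The open loop D(s)G(s) has a pole at the origin (type 1), so the static position error constant is infinite and e_ss = 1/(1+∞) = 0.

0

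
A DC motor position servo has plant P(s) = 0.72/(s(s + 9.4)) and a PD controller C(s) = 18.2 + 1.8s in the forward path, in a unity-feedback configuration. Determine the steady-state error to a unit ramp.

The loop has one pole at the origin (type 1). Velocity error constant K_v = lim_{s→0} s·C(s)P(s) = 18.2·0.72/9.4 = 1.394.
Steady-state error to a unit ramp: e_ss = 1/K_v = 0.717.

0.717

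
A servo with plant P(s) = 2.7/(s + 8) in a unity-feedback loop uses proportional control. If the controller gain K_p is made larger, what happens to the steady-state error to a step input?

e_ss = 1/(1 + K_p·P(0)); a larger K_p raises the denominator, so e_ss decreases.

decrease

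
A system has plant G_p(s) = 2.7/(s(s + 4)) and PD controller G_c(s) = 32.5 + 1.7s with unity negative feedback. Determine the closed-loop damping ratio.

Forward path: (32.5 + 1.7s)·2.7/(s(s+4)). The closed-loop characteristic equation is s² + (4 + 2.7·1.7)s + 2.7·32.5 = 0.
That is s² + 8.59s + 87.75 = 0, so ω_n = 9.367 rad/s and ζ = 8.59/(2·9.367) = 0.4585.

ζ = 0.459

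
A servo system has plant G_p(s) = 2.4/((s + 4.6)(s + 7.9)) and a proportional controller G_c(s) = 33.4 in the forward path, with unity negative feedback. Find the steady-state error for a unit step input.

0.312

The loop is type 0. Static position error constant K_pos = G_c(0)·G_p(0) = 33.4·0.06604 = 2.206.
Steady-state error to a unit step: e_ss = 1/(1+K_pos) = 1/3.206 = 0.312.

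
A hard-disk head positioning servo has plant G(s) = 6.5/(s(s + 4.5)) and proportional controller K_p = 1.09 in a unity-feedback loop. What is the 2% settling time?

The closed-loop denominator s² + 4.5s + 7.085 gives ω_n = √7.085 = 2.662 and ζ = 4.5/(2ω_n) = 0.8453.
2% settling time T_s ≈ 4/(ζω_n) = 4/2.25 = 1.78 s.

T_s ≈ 1.78 s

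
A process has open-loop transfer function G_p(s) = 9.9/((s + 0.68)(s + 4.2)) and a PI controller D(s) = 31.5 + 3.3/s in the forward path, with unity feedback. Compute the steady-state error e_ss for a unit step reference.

0

The open loop D(s)G_p(s) has a pole at the origin (type 1), so the static position error constant is infinite and e_ss = 1/(1+∞) = 0.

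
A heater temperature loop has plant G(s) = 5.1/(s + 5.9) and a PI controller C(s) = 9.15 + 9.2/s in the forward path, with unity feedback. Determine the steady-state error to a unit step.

The open loop C(s)G(s) has a pole at the origin (type 1), so the static position error constant is infinite and e_ss = 1/(1+∞) = 0.

0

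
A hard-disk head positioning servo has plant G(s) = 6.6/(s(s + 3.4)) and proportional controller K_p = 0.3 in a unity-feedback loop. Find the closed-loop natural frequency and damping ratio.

With unity feedback the closed-loop characteristic equation is s² + 3.4s + 0.3·6.6 = s² + 3.4s + 1.98 = 0.
Matching s² + 2ζω_n s + ω_n²: ω_n = √1.98 = 1.407 rad/s and 2ζω_n = 3.4, so ζ = 3.4/(2·1.407) = 1.21.

ω_n = 1.41 rad/s, ζ = 1.21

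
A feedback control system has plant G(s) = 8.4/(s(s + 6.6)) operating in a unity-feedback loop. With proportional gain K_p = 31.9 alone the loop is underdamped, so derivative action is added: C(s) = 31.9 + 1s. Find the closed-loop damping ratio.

ζ = 0.458

Forward path: (31.9 + 1s)·8.4/(s(s+6.6)). The closed-loop characteristic equation is s² + (6.6 + 8.4·1)s + 8.4·31.9 = 0.
That is s² + 15s + 268 = 0, so ω_n = 16.37 rad/s and ζ = 15/(2·16.37) = 0.4582.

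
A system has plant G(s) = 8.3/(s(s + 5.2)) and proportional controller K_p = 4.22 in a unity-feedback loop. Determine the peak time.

T_p = 0.591 s

From 1 + K_pG(s) = 0: s² + 5.2s + 35.03 = 0 ⇒ ω_n = 5.918, ζ = 0.4393.
Damped frequency ω_d = ω_n√(1−ζ²) = 5.317 rad/s, so peak time T_p = π/ω_d = 0.591 s.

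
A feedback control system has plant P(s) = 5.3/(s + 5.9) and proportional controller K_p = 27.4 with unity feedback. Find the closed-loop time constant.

Closed-loop transfer function: T(s) = K_p·P(s)/(1 + K_p·P(s)) = 145.2/(s + 5.9 + 145.2) = 145.2/(s + 151.1).
Time constant τ = 1/151.1 = 0.00662 s.

τ = 0.00662 s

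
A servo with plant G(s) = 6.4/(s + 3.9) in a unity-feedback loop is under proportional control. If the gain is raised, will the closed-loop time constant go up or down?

decrease

The closed-loop bandwidth 3.9+K_p·6.4 grows with K_p, so τ shrinks.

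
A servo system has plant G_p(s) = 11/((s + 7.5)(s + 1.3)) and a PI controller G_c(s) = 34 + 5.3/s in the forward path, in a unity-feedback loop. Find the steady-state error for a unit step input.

The open loop G_c(s)G_p(s) has a pole at the origin (type 1), so the static position error constant is infinite and e_ss = 1/(1+∞) = 0.

0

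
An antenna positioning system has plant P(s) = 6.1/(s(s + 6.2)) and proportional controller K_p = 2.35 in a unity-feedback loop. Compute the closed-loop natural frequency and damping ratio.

1 + K_p·P(s) = 0 gives s² + 6.2s + 14.33 = 0.
Matching s² + 2ζω_n s + ω_n²: ω_n = √14.33 = 3.786 rad/s and 2ζω_n = 6.2, so ζ = 6.2/(2·3.786) = 0.819.

ω_n = 3.79 rad/s, ζ = 0.819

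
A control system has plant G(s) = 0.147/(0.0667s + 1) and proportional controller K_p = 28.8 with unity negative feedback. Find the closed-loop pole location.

Closed loop: T(s) = K_p·G/(1+K_p·G) = 4.234/(0.0667s + 1 + 4.234), with pole at s = −(1 + 4.234)/0.0667 = −78.46.

s = -78.46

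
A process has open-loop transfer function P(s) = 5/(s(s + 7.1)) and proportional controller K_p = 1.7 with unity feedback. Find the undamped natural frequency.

The closed-loop denominator is s(s+7.1) + 1.7·5 = s² + 7.1s + 8.5.
So ω_n² = 8.5 ⇒ ω_n = 2.915 rad/s, and ζ = 7.1/(2ω_n) = 1.22.

ω_n = 2.92 rad/s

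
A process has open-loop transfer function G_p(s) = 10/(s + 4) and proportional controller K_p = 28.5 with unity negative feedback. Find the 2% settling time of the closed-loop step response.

Closed-loop transfer function: T(s) = K_p·G_p(s)/(1 + K_p·G_p(s)) = 285/(s + 4 + 285) = 285/(s + 289).
Time constant τ = 1/289 = 0.00346 s, so the 2% settling time is about 4τ = 0.0138 s.

T_s ≈ 0.0138 s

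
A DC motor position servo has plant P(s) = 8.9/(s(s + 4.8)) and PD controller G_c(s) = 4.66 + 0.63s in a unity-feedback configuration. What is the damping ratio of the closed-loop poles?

Forward path: (4.66 + 0.63s)·8.9/(s(s+4.8)). The closed-loop characteristic equation is s² + (4.8 + 8.9·0.63)s + 8.9·4.66 = 0.
That is s² + 10.41s + 41.47 = 0, so ω_n = 6.44 rad/s and ζ = 10.41/(2·6.44) = 0.808.

ζ = 0.808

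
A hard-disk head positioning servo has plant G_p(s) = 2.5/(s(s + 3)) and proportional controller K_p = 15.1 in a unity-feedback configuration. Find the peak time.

T_p = 0.527 s

Closed-loop characteristic equation: s² + 3s + 37.75 = 0, so ω_n = 6.144 rad/s and ζ = 3/(2·6.144) = 0.2441.
Damped frequency ω_d = ω_n√(1−ζ²) = 5.958 rad/s, so peak time T_p = π/ω_d = 0.527 s.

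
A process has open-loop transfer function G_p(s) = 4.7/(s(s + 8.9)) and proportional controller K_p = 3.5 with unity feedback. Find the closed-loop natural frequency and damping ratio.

The closed-loop denominator is s(s+8.9) + 3.5·4.7 = s² + 8.9s + 16.45.
So ω_n² = 16.45 ⇒ ω_n = 4.056 rad/s, and ζ = 8.9/(2ω_n) = 1.1.

ω_n = 4.06 rad/s, ζ = 1.1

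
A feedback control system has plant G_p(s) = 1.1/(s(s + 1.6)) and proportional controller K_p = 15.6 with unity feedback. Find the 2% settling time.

T_s ≈ 5 s

From 1 + K_pG_p(s) = 0: s² + 1.6s + 17.16 = 0 ⇒ ω_n = 4.142, ζ = 0.1931.
2% settling time T_s ≈ 4/(ζω_n) = 4/0.8 = 5 s.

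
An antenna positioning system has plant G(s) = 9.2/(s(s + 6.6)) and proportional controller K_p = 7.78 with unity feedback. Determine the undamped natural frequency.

ω_n = 8.46 rad/s

1 + K_p·G(s) = 0 gives s² + 6.6s + 71.58 = 0.
Matching s² + 2ζω_n s + ω_n²: ω_n = √71.58 = 8.46 rad/s and 2ζω_n = 6.6, so ζ = 6.6/(2·8.46) = 0.39.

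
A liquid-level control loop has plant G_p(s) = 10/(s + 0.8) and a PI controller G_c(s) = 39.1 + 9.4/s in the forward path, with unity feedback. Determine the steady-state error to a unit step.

0

The open loop G_c(s)G_p(s) has a pole at the origin (type 1), so the static position error constant is infinite and e_ss = 1/(1+∞) = 0.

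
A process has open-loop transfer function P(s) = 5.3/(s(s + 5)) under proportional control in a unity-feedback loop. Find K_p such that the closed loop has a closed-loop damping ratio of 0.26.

Closed-loop characteristic equation: s² + 5s + K_p·5.3 = 0.
So ω_n = √(5.3K_p) and 2ζω_n = 5, giving ζ = 5/(2√(5.3K_p)).
Setting ζ = 0.26: √(5.3K_p) = 5/(2·0.26) = 9.615, so K_p = 92.46/5.3 = 17.4.

K_p = 17.4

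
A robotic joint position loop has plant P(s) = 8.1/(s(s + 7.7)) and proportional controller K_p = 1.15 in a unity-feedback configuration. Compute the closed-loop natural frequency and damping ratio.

1 + K_p·P(s) = 0 gives s² + 7.7s + 9.315 = 0.
Matching s² + 2ζω_n s + ω_n²: ω_n = √9.315 = 3.052 rad/s and 2ζω_n = 7.7, so ζ = 7.7/(2·3.052) = 1.26.

ω_n = 3.05 rad/s, ζ = 1.26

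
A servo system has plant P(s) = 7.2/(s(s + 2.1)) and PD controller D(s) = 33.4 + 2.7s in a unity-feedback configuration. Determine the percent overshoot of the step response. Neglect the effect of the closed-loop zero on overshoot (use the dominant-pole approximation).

4.82%

Forward path: (33.4 + 2.7s)·7.2/(s(s+2.1)). The closed-loop characteristic equation is s² + (2.1 + 7.2·2.7)s + 7.2·33.4 = 0.
That is s² + 21.54s + 240.5 = 0, so ω_n = 15.51 rad/s and ζ = 21.54/(2·15.51) = 0.6945.
%OS = 100·exp(−πζ/√(1−ζ²)) = 4.82%.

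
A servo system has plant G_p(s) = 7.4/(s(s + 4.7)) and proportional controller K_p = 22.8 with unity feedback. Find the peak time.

From 1 + K_pG_p(s) = 0: s² + 4.7s + 168.7 = 0 ⇒ ω_n = 12.99, ζ = 0.1809.
Damped frequency ω_d = ω_n√(1−ζ²) = 12.77 rad/s, so peak time T_p = π/ω_d = 0.246 s.

T_p = 0.246 s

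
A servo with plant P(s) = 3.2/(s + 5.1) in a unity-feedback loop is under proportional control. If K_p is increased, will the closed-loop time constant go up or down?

Closed-loop pole is at s = −(5.1+K_p·3.2); larger K_p moves it further left, so τ = 1/(5.1+K_p·3.2) decreases.

decrease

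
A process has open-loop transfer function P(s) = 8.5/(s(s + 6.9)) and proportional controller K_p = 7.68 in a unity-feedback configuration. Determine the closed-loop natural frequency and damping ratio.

ω_n = 8.08 rad/s, ζ = 0.427

1 + K_p·P(s) = 0 gives s² + 6.9s + 65.28 = 0.
Matching s² + 2ζω_n s + ω_n²: ω_n = √65.28 = 8.08 rad/s and 2ζω_n = 6.9, so ζ = 6.9/(2·8.08) = 0.427.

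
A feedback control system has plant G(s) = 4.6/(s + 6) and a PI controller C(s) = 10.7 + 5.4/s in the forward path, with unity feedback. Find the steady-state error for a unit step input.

0

The open loop C(s)G(s) has a pole at the origin (type 1), so the static position error constant is infinite and e_ss = 1/(1+∞) = 0.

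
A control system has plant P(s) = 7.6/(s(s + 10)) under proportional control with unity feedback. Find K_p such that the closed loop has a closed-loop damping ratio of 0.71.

Closed-loop characteristic equation: s² + 10s + K_p·7.6 = 0.
So ω_n = √(7.6K_p) and 2ζω_n = 10, giving ζ = 10/(2√(7.6K_p)).
Setting ζ = 0.71: √(7.6K_p) = 10/(2·0.71) = 7.042, so K_p = 49.59/7.6 = 6.53.

K_p = 6.53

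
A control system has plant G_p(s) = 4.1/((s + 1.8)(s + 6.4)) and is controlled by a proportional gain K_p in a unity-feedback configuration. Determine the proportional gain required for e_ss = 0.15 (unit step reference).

K_p = 15.9

Steady-state error for a unit step on this type-0 loop is 1/(1 + K_p·G_p(0)).
G_p(0) = 0.3559. Require 1/(1 + K_p·0.3559) = 0.15, so 1 + 0.3559·K_p = 6.667.
K_p = (6.667 − 1)/0.3559 = 15.9.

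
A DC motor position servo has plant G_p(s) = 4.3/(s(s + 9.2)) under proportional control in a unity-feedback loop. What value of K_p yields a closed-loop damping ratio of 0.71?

Closed-loop characteristic equation: s² + 9.2s + K_p·4.3 = 0.
So ω_n = √(4.3K_p) and 2ζω_n = 9.2, giving ζ = 9.2/(2√(4.3K_p)).
Setting ζ = 0.71: √(4.3K_p) = 9.2/(2·0.71) = 6.479, so K_p = 41.98/4.3 = 9.76.

K_p = 9.76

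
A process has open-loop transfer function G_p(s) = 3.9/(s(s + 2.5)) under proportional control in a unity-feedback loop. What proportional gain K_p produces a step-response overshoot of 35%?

K_p = 3.99

From %OS = 100·exp(−πζ/√(1−ζ²)) = 35%, ζ = −ln(0.35)/√(π²+ln²(0.35)) = 0.3169.
Characteristic equation s² + 2.5s + 3.9K_p = 0 gives ζ = 2.5/(2√(3.9K_p)).
Setting ζ = 0.3169: √(3.9K_p) = 2.5/(2·0.3169) = 3.944, so K_p = 15.55/3.9 = 3.99.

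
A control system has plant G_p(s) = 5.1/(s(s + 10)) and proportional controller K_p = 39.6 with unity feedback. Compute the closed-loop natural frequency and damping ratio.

With unity feedback the closed-loop characteristic equation is s² + 10s + 39.6·5.1 = s² + 10s + 202 = 0.
So ω_n² = 202 ⇒ ω_n = 14.21 rad/s, and ζ = 10/(2ω_n) = 0.352.

ω_n = 14.2 rad/s, ζ = 0.352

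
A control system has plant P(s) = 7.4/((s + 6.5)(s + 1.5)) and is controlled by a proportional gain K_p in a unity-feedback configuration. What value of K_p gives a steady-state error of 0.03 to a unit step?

Steady-state error for a unit step on this type-0 loop is 1/(1 + K_p·P(0)).
P(0) = 0.759. Require 1/(1 + K_p·0.759) = 0.03, so 1 + 0.759·K_p = 33.33.
K_p = (33.33 − 1)/0.759 = 42.6.

K_p = 42.6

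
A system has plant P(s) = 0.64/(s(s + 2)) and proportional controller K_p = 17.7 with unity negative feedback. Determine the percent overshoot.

37.6%

The closed-loop denominator s² + 2s + 11.33 gives ω_n = √11.33 = 3.366 and ζ = 2/(2ω_n) = 0.2971.
%OS = 100·exp(−πζ/√(1−ζ²)) = 100·exp(−π·0.2971/√0.9117) = 37.6%.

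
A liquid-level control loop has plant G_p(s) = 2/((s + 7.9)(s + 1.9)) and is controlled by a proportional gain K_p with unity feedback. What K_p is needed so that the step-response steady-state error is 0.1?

K_p = 67.5

For a type-0 loop with proportional control, e_ss = 1/(1 + K_p·G_p(0)).
G_p(0) = 0.1332. Require 1/(1 + K_p·0.1332) = 0.1, so 1 + 0.1332·K_p = 10.
K_p = (10 − 1)/0.1332 = 67.5.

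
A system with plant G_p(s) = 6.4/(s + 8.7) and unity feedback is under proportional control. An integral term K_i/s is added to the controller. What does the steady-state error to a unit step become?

0

The integrator makes K_pos = lim_{s→0} C(s)G(s) infinite, so e_ss = 1/(1+K_pos) = 0.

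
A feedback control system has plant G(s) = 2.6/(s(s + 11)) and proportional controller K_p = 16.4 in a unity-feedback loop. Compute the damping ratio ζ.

ζ = 0.842

1 + K_p·G(s) = 0 gives s² + 11s + 42.64 = 0.
Matching s² + 2ζω_n s + ω_n²: ω_n = √42.64 = 6.53 rad/s and 2ζω_n = 11, so ζ = 11/(2·6.53) = 0.842.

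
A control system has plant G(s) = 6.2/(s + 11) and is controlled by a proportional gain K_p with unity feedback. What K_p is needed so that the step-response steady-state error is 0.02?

K_p = 86.9

For a type-0 loop with proportional control, e_ss = 1/(1 + K_p·G(0)).
G(0) = 0.5636. Require 1/(1 + K_p·0.5636) = 0.02, so 1 + 0.5636·K_p = 50.
K_p = (50 − 1)/0.5636 = 86.9.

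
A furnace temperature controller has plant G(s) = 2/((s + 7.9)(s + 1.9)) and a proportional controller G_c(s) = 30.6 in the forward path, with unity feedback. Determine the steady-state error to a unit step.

0.197

The loop is type 0. Static position error constant K_pos = G_c(0)·G(0) = 30.6·0.1332 = 4.077.
Steady-state error to a unit step: e_ss = 1/(1+K_pos) = 1/5.077 = 0.197.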